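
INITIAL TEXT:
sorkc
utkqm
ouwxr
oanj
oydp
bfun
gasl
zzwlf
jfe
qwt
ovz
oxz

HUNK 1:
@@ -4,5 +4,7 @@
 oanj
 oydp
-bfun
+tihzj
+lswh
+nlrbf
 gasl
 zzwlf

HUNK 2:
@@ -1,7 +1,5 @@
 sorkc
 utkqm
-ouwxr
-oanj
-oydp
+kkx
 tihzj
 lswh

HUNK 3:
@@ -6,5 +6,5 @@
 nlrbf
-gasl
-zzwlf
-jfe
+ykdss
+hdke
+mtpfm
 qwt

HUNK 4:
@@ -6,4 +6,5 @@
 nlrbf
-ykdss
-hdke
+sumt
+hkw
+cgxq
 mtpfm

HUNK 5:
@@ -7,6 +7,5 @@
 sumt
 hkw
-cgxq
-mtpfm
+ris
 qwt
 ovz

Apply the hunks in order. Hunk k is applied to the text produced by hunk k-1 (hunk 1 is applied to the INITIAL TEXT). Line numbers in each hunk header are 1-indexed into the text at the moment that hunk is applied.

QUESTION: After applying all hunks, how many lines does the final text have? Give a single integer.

Answer: 12

Derivation:
Hunk 1: at line 4 remove [bfun] add [tihzj,lswh,nlrbf] -> 14 lines: sorkc utkqm ouwxr oanj oydp tihzj lswh nlrbf gasl zzwlf jfe qwt ovz oxz
Hunk 2: at line 1 remove [ouwxr,oanj,oydp] add [kkx] -> 12 lines: sorkc utkqm kkx tihzj lswh nlrbf gasl zzwlf jfe qwt ovz oxz
Hunk 3: at line 6 remove [gasl,zzwlf,jfe] add [ykdss,hdke,mtpfm] -> 12 lines: sorkc utkqm kkx tihzj lswh nlrbf ykdss hdke mtpfm qwt ovz oxz
Hunk 4: at line 6 remove [ykdss,hdke] add [sumt,hkw,cgxq] -> 13 lines: sorkc utkqm kkx tihzj lswh nlrbf sumt hkw cgxq mtpfm qwt ovz oxz
Hunk 5: at line 7 remove [cgxq,mtpfm] add [ris] -> 12 lines: sorkc utkqm kkx tihzj lswh nlrbf sumt hkw ris qwt ovz oxz
Final line count: 12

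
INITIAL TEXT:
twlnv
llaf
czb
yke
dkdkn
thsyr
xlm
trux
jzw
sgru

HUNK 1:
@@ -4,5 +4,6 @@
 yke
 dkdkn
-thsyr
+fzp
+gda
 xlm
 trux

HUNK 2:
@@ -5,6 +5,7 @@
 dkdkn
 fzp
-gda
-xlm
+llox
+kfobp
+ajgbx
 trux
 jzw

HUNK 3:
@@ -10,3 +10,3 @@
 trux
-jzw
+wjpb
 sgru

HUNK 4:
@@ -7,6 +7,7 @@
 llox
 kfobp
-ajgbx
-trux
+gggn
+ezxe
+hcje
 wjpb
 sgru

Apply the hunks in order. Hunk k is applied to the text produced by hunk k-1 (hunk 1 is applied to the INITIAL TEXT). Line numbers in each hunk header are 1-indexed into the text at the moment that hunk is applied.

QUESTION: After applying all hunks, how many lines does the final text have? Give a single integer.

Hunk 1: at line 4 remove [thsyr] add [fzp,gda] -> 11 lines: twlnv llaf czb yke dkdkn fzp gda xlm trux jzw sgru
Hunk 2: at line 5 remove [gda,xlm] add [llox,kfobp,ajgbx] -> 12 lines: twlnv llaf czb yke dkdkn fzp llox kfobp ajgbx trux jzw sgru
Hunk 3: at line 10 remove [jzw] add [wjpb] -> 12 lines: twlnv llaf czb yke dkdkn fzp llox kfobp ajgbx trux wjpb sgru
Hunk 4: at line 7 remove [ajgbx,trux] add [gggn,ezxe,hcje] -> 13 lines: twlnv llaf czb yke dkdkn fzp llox kfobp gggn ezxe hcje wjpb sgru
Final line count: 13

Answer: 13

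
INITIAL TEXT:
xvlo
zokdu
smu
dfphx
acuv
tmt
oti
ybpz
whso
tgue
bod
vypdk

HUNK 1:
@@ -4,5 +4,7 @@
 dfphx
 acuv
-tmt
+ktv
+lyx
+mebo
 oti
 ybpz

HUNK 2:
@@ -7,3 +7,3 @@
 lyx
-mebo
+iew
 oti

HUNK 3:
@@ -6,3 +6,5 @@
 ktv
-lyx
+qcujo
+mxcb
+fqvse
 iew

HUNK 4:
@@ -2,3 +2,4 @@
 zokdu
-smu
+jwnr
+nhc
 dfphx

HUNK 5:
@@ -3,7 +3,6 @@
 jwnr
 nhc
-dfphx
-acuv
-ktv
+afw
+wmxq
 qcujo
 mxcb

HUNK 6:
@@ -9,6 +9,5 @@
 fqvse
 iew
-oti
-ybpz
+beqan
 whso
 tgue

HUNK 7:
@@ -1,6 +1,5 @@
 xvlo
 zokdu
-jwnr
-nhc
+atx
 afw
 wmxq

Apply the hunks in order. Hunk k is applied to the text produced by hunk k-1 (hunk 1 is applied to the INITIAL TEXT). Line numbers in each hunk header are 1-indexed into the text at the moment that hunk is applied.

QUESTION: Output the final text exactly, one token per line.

Answer: xvlo
zokdu
atx
afw
wmxq
qcujo
mxcb
fqvse
iew
beqan
whso
tgue
bod
vypdk

Derivation:
Hunk 1: at line 4 remove [tmt] add [ktv,lyx,mebo] -> 14 lines: xvlo zokdu smu dfphx acuv ktv lyx mebo oti ybpz whso tgue bod vypdk
Hunk 2: at line 7 remove [mebo] add [iew] -> 14 lines: xvlo zokdu smu dfphx acuv ktv lyx iew oti ybpz whso tgue bod vypdk
Hunk 3: at line 6 remove [lyx] add [qcujo,mxcb,fqvse] -> 16 lines: xvlo zokdu smu dfphx acuv ktv qcujo mxcb fqvse iew oti ybpz whso tgue bod vypdk
Hunk 4: at line 2 remove [smu] add [jwnr,nhc] -> 17 lines: xvlo zokdu jwnr nhc dfphx acuv ktv qcujo mxcb fqvse iew oti ybpz whso tgue bod vypdk
Hunk 5: at line 3 remove [dfphx,acuv,ktv] add [afw,wmxq] -> 16 lines: xvlo zokdu jwnr nhc afw wmxq qcujo mxcb fqvse iew oti ybpz whso tgue bod vypdk
Hunk 6: at line 9 remove [oti,ybpz] add [beqan] -> 15 lines: xvlo zokdu jwnr nhc afw wmxq qcujo mxcb fqvse iew beqan whso tgue bod vypdk
Hunk 7: at line 1 remove [jwnr,nhc] add [atx] -> 14 lines: xvlo zokdu atx afw wmxq qcujo mxcb fqvse iew beqan whso tgue bod vypdk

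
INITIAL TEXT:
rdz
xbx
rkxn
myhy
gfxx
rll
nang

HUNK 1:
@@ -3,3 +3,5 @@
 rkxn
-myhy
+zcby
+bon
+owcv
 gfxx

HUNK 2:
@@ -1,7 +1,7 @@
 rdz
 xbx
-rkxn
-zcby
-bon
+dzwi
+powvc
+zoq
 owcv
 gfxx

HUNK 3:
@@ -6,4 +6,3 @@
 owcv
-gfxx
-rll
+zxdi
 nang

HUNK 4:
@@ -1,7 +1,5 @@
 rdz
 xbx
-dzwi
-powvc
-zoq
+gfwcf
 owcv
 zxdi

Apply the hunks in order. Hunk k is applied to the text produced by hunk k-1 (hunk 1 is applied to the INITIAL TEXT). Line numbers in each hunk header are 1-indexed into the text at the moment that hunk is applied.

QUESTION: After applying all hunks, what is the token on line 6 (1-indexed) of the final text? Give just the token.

Hunk 1: at line 3 remove [myhy] add [zcby,bon,owcv] -> 9 lines: rdz xbx rkxn zcby bon owcv gfxx rll nang
Hunk 2: at line 1 remove [rkxn,zcby,bon] add [dzwi,powvc,zoq] -> 9 lines: rdz xbx dzwi powvc zoq owcv gfxx rll nang
Hunk 3: at line 6 remove [gfxx,rll] add [zxdi] -> 8 lines: rdz xbx dzwi powvc zoq owcv zxdi nang
Hunk 4: at line 1 remove [dzwi,powvc,zoq] add [gfwcf] -> 6 lines: rdz xbx gfwcf owcv zxdi nang
Final line 6: nang

Answer: nang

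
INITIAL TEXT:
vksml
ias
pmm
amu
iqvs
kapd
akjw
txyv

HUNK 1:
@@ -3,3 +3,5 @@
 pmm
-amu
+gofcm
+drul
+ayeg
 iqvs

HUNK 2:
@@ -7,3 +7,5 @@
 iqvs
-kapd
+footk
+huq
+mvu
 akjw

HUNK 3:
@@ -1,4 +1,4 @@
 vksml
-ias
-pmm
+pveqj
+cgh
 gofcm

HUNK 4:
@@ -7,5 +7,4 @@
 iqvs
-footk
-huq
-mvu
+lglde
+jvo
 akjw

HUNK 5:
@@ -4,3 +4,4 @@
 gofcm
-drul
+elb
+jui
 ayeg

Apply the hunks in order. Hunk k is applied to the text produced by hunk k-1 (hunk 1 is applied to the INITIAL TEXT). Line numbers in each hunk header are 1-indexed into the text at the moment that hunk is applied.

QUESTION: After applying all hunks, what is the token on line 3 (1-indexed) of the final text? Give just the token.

Answer: cgh

Derivation:
Hunk 1: at line 3 remove [amu] add [gofcm,drul,ayeg] -> 10 lines: vksml ias pmm gofcm drul ayeg iqvs kapd akjw txyv
Hunk 2: at line 7 remove [kapd] add [footk,huq,mvu] -> 12 lines: vksml ias pmm gofcm drul ayeg iqvs footk huq mvu akjw txyv
Hunk 3: at line 1 remove [ias,pmm] add [pveqj,cgh] -> 12 lines: vksml pveqj cgh gofcm drul ayeg iqvs footk huq mvu akjw txyv
Hunk 4: at line 7 remove [footk,huq,mvu] add [lglde,jvo] -> 11 lines: vksml pveqj cgh gofcm drul ayeg iqvs lglde jvo akjw txyv
Hunk 5: at line 4 remove [drul] add [elb,jui] -> 12 lines: vksml pveqj cgh gofcm elb jui ayeg iqvs lglde jvo akjw txyv
Final line 3: cgh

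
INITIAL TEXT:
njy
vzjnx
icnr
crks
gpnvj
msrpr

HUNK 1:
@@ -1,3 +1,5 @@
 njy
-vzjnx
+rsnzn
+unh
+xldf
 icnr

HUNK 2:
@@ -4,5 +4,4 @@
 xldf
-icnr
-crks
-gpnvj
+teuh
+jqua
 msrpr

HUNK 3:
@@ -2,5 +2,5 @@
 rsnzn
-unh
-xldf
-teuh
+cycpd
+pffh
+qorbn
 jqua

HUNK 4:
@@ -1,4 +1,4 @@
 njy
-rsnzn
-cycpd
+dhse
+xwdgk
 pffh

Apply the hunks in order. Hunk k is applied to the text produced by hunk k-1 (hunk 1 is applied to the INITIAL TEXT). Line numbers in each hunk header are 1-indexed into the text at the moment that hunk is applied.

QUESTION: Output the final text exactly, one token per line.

Hunk 1: at line 1 remove [vzjnx] add [rsnzn,unh,xldf] -> 8 lines: njy rsnzn unh xldf icnr crks gpnvj msrpr
Hunk 2: at line 4 remove [icnr,crks,gpnvj] add [teuh,jqua] -> 7 lines: njy rsnzn unh xldf teuh jqua msrpr
Hunk 3: at line 2 remove [unh,xldf,teuh] add [cycpd,pffh,qorbn] -> 7 lines: njy rsnzn cycpd pffh qorbn jqua msrpr
Hunk 4: at line 1 remove [rsnzn,cycpd] add [dhse,xwdgk] -> 7 lines: njy dhse xwdgk pffh qorbn jqua msrpr

Answer: njy
dhse
xwdgk
pffh
qorbn
jqua
msrpr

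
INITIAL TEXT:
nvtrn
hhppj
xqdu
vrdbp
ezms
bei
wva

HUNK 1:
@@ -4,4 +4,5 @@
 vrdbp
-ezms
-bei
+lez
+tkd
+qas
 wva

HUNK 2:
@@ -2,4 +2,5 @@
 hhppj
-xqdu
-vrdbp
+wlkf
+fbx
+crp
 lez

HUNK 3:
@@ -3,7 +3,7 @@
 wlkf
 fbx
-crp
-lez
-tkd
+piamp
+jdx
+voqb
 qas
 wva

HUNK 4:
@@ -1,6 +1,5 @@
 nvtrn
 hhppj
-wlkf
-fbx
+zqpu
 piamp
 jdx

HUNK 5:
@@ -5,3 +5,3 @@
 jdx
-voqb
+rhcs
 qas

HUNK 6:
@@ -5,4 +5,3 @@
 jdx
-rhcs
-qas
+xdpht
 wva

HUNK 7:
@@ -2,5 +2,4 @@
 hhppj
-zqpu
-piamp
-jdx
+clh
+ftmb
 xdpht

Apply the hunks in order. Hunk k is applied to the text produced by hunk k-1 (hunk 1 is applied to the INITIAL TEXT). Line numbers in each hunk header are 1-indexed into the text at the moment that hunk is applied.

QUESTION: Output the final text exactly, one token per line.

Hunk 1: at line 4 remove [ezms,bei] add [lez,tkd,qas] -> 8 lines: nvtrn hhppj xqdu vrdbp lez tkd qas wva
Hunk 2: at line 2 remove [xqdu,vrdbp] add [wlkf,fbx,crp] -> 9 lines: nvtrn hhppj wlkf fbx crp lez tkd qas wva
Hunk 3: at line 3 remove [crp,lez,tkd] add [piamp,jdx,voqb] -> 9 lines: nvtrn hhppj wlkf fbx piamp jdx voqb qas wva
Hunk 4: at line 1 remove [wlkf,fbx] add [zqpu] -> 8 lines: nvtrn hhppj zqpu piamp jdx voqb qas wva
Hunk 5: at line 5 remove [voqb] add [rhcs] -> 8 lines: nvtrn hhppj zqpu piamp jdx rhcs qas wva
Hunk 6: at line 5 remove [rhcs,qas] add [xdpht] -> 7 lines: nvtrn hhppj zqpu piamp jdx xdpht wva
Hunk 7: at line 2 remove [zqpu,piamp,jdx] add [clh,ftmb] -> 6 lines: nvtrn hhppj clh ftmb xdpht wva

Answer: nvtrn
hhppj
clh
ftmb
xdpht
wva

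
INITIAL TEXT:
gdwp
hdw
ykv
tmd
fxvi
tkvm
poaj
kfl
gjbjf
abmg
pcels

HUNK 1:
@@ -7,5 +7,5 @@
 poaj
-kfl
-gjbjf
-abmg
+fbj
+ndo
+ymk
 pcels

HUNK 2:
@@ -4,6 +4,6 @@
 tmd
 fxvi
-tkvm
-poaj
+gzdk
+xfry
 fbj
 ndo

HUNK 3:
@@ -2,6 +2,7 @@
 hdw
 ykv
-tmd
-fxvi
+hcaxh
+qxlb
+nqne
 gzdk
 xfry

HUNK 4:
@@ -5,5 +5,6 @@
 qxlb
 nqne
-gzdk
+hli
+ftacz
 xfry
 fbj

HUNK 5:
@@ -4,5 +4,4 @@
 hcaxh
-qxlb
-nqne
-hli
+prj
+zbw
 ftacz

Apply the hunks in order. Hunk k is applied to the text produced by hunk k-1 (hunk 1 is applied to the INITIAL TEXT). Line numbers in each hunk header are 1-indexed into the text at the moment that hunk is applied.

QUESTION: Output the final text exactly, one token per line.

Hunk 1: at line 7 remove [kfl,gjbjf,abmg] add [fbj,ndo,ymk] -> 11 lines: gdwp hdw ykv tmd fxvi tkvm poaj fbj ndo ymk pcels
Hunk 2: at line 4 remove [tkvm,poaj] add [gzdk,xfry] -> 11 lines: gdwp hdw ykv tmd fxvi gzdk xfry fbj ndo ymk pcels
Hunk 3: at line 2 remove [tmd,fxvi] add [hcaxh,qxlb,nqne] -> 12 lines: gdwp hdw ykv hcaxh qxlb nqne gzdk xfry fbj ndo ymk pcels
Hunk 4: at line 5 remove [gzdk] add [hli,ftacz] -> 13 lines: gdwp hdw ykv hcaxh qxlb nqne hli ftacz xfry fbj ndo ymk pcels
Hunk 5: at line 4 remove [qxlb,nqne,hli] add [prj,zbw] -> 12 lines: gdwp hdw ykv hcaxh prj zbw ftacz xfry fbj ndo ymk pcels

Answer: gdwp
hdw
ykv
hcaxh
prj
zbw
ftacz
xfry
fbj
ndo
ymk
pcels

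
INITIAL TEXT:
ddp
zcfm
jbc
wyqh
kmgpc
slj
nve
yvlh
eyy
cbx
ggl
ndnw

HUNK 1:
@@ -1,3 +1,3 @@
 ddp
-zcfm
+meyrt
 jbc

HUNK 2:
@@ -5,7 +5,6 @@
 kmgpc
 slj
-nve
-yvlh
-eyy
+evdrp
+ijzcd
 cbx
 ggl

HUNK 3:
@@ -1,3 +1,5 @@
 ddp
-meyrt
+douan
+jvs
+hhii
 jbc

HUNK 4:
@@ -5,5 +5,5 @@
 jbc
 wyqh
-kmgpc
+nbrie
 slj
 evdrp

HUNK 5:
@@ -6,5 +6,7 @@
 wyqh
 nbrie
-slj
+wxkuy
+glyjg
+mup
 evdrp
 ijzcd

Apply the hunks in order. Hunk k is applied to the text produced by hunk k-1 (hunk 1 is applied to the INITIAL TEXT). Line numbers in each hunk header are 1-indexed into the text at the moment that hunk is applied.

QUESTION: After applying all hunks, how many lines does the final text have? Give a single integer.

Hunk 1: at line 1 remove [zcfm] add [meyrt] -> 12 lines: ddp meyrt jbc wyqh kmgpc slj nve yvlh eyy cbx ggl ndnw
Hunk 2: at line 5 remove [nve,yvlh,eyy] add [evdrp,ijzcd] -> 11 lines: ddp meyrt jbc wyqh kmgpc slj evdrp ijzcd cbx ggl ndnw
Hunk 3: at line 1 remove [meyrt] add [douan,jvs,hhii] -> 13 lines: ddp douan jvs hhii jbc wyqh kmgpc slj evdrp ijzcd cbx ggl ndnw
Hunk 4: at line 5 remove [kmgpc] add [nbrie] -> 13 lines: ddp douan jvs hhii jbc wyqh nbrie slj evdrp ijzcd cbx ggl ndnw
Hunk 5: at line 6 remove [slj] add [wxkuy,glyjg,mup] -> 15 lines: ddp douan jvs hhii jbc wyqh nbrie wxkuy glyjg mup evdrp ijzcd cbx ggl ndnw
Final line count: 15

Answer: 15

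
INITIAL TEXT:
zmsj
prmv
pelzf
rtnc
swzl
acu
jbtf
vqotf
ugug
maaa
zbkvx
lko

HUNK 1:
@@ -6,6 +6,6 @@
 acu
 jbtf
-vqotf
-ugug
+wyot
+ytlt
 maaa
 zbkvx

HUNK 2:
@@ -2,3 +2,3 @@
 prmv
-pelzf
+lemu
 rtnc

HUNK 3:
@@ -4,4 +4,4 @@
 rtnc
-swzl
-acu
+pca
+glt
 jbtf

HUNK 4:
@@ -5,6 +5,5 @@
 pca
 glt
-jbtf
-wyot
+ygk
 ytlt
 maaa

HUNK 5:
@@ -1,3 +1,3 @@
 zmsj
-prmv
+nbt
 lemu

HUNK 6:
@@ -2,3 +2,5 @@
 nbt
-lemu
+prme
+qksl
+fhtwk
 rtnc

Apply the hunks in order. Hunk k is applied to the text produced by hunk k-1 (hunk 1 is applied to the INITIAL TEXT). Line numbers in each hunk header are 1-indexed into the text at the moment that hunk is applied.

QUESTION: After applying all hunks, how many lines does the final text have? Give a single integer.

Hunk 1: at line 6 remove [vqotf,ugug] add [wyot,ytlt] -> 12 lines: zmsj prmv pelzf rtnc swzl acu jbtf wyot ytlt maaa zbkvx lko
Hunk 2: at line 2 remove [pelzf] add [lemu] -> 12 lines: zmsj prmv lemu rtnc swzl acu jbtf wyot ytlt maaa zbkvx lko
Hunk 3: at line 4 remove [swzl,acu] add [pca,glt] -> 12 lines: zmsj prmv lemu rtnc pca glt jbtf wyot ytlt maaa zbkvx lko
Hunk 4: at line 5 remove [jbtf,wyot] add [ygk] -> 11 lines: zmsj prmv lemu rtnc pca glt ygk ytlt maaa zbkvx lko
Hunk 5: at line 1 remove [prmv] add [nbt] -> 11 lines: zmsj nbt lemu rtnc pca glt ygk ytlt maaa zbkvx lko
Hunk 6: at line 2 remove [lemu] add [prme,qksl,fhtwk] -> 13 lines: zmsj nbt prme qksl fhtwk rtnc pca glt ygk ytlt maaa zbkvx lko
Final line count: 13

Answer: 13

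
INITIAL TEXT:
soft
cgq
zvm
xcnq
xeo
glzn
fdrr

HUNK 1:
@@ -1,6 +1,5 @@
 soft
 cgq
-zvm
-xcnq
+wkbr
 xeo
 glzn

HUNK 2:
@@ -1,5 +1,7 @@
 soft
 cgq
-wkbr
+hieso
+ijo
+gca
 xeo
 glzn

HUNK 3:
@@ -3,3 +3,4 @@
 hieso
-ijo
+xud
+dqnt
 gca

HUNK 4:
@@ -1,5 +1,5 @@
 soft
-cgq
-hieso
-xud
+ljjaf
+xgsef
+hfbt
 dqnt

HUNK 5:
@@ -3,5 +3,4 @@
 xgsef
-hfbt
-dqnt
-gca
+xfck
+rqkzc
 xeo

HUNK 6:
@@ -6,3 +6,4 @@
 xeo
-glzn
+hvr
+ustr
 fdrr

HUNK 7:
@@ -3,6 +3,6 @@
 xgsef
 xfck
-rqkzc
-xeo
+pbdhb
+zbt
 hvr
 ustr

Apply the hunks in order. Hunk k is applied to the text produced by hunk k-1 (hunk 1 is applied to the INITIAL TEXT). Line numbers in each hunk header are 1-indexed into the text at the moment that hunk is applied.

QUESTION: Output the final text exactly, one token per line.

Answer: soft
ljjaf
xgsef
xfck
pbdhb
zbt
hvr
ustr
fdrr

Derivation:
Hunk 1: at line 1 remove [zvm,xcnq] add [wkbr] -> 6 lines: soft cgq wkbr xeo glzn fdrr
Hunk 2: at line 1 remove [wkbr] add [hieso,ijo,gca] -> 8 lines: soft cgq hieso ijo gca xeo glzn fdrr
Hunk 3: at line 3 remove [ijo] add [xud,dqnt] -> 9 lines: soft cgq hieso xud dqnt gca xeo glzn fdrr
Hunk 4: at line 1 remove [cgq,hieso,xud] add [ljjaf,xgsef,hfbt] -> 9 lines: soft ljjaf xgsef hfbt dqnt gca xeo glzn fdrr
Hunk 5: at line 3 remove [hfbt,dqnt,gca] add [xfck,rqkzc] -> 8 lines: soft ljjaf xgsef xfck rqkzc xeo glzn fdrr
Hunk 6: at line 6 remove [glzn] add [hvr,ustr] -> 9 lines: soft ljjaf xgsef xfck rqkzc xeo hvr ustr fdrr
Hunk 7: at line 3 remove [rqkzc,xeo] add [pbdhb,zbt] -> 9 lines: soft ljjaf xgsef xfck pbdhb zbt hvr ustr fdrr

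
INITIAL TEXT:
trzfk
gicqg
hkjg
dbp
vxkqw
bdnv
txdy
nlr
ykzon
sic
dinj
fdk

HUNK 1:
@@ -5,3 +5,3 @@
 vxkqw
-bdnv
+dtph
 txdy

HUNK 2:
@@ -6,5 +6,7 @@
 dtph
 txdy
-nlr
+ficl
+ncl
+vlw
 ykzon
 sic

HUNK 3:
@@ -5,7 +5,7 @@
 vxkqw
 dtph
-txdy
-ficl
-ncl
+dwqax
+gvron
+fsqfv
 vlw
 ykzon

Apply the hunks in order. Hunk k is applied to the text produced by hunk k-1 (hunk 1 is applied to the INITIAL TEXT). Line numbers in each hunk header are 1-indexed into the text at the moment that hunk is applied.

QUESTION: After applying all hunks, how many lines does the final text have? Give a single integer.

Answer: 14

Derivation:
Hunk 1: at line 5 remove [bdnv] add [dtph] -> 12 lines: trzfk gicqg hkjg dbp vxkqw dtph txdy nlr ykzon sic dinj fdk
Hunk 2: at line 6 remove [nlr] add [ficl,ncl,vlw] -> 14 lines: trzfk gicqg hkjg dbp vxkqw dtph txdy ficl ncl vlw ykzon sic dinj fdk
Hunk 3: at line 5 remove [txdy,ficl,ncl] add [dwqax,gvron,fsqfv] -> 14 lines: trzfk gicqg hkjg dbp vxkqw dtph dwqax gvron fsqfv vlw ykzon sic dinj fdk
Final line count: 14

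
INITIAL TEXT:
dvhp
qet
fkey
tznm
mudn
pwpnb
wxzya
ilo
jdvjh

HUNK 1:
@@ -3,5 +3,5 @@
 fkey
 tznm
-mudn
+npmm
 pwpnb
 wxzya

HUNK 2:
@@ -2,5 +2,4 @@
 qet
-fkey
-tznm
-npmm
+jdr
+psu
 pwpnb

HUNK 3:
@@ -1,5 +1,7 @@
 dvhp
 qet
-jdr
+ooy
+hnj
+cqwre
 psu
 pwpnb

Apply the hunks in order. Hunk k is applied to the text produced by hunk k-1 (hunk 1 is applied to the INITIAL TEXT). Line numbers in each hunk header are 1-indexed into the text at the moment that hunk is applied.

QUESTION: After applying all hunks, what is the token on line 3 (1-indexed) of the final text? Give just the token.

Hunk 1: at line 3 remove [mudn] add [npmm] -> 9 lines: dvhp qet fkey tznm npmm pwpnb wxzya ilo jdvjh
Hunk 2: at line 2 remove [fkey,tznm,npmm] add [jdr,psu] -> 8 lines: dvhp qet jdr psu pwpnb wxzya ilo jdvjh
Hunk 3: at line 1 remove [jdr] add [ooy,hnj,cqwre] -> 10 lines: dvhp qet ooy hnj cqwre psu pwpnb wxzya ilo jdvjh
Final line 3: ooy

Answer: ooy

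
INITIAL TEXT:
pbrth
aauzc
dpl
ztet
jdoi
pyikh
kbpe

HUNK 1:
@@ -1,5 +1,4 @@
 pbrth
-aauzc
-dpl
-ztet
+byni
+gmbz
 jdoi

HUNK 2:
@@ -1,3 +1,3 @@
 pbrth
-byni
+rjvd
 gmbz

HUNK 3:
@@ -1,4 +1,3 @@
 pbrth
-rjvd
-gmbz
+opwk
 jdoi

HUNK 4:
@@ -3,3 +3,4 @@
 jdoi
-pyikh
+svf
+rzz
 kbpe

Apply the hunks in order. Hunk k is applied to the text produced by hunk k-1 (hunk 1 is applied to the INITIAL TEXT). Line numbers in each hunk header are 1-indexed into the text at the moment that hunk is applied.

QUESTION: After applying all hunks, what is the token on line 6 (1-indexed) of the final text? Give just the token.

Hunk 1: at line 1 remove [aauzc,dpl,ztet] add [byni,gmbz] -> 6 lines: pbrth byni gmbz jdoi pyikh kbpe
Hunk 2: at line 1 remove [byni] add [rjvd] -> 6 lines: pbrth rjvd gmbz jdoi pyikh kbpe
Hunk 3: at line 1 remove [rjvd,gmbz] add [opwk] -> 5 lines: pbrth opwk jdoi pyikh kbpe
Hunk 4: at line 3 remove [pyikh] add [svf,rzz] -> 6 lines: pbrth opwk jdoi svf rzz kbpe
Final line 6: kbpe

Answer: kbpe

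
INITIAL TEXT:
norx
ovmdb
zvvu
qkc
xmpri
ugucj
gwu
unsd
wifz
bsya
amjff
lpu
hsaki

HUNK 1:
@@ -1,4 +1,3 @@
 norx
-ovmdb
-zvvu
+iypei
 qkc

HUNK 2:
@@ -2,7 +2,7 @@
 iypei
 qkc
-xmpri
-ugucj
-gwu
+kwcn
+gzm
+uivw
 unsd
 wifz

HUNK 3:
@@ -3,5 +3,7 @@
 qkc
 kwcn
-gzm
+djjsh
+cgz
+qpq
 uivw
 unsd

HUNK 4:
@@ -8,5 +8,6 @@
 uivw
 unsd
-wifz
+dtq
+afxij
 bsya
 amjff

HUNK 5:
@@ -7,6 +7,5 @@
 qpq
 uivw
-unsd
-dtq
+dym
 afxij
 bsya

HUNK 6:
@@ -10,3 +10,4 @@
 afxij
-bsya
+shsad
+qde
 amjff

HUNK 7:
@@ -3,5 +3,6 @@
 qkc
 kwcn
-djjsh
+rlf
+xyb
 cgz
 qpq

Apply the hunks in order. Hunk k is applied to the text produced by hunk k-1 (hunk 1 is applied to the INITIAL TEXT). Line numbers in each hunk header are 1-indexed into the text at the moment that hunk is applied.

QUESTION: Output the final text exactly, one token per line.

Hunk 1: at line 1 remove [ovmdb,zvvu] add [iypei] -> 12 lines: norx iypei qkc xmpri ugucj gwu unsd wifz bsya amjff lpu hsaki
Hunk 2: at line 2 remove [xmpri,ugucj,gwu] add [kwcn,gzm,uivw] -> 12 lines: norx iypei qkc kwcn gzm uivw unsd wifz bsya amjff lpu hsaki
Hunk 3: at line 3 remove [gzm] add [djjsh,cgz,qpq] -> 14 lines: norx iypei qkc kwcn djjsh cgz qpq uivw unsd wifz bsya amjff lpu hsaki
Hunk 4: at line 8 remove [wifz] add [dtq,afxij] -> 15 lines: norx iypei qkc kwcn djjsh cgz qpq uivw unsd dtq afxij bsya amjff lpu hsaki
Hunk 5: at line 7 remove [unsd,dtq] add [dym] -> 14 lines: norx iypei qkc kwcn djjsh cgz qpq uivw dym afxij bsya amjff lpu hsaki
Hunk 6: at line 10 remove [bsya] add [shsad,qde] -> 15 lines: norx iypei qkc kwcn djjsh cgz qpq uivw dym afxij shsad qde amjff lpu hsaki
Hunk 7: at line 3 remove [djjsh] add [rlf,xyb] -> 16 lines: norx iypei qkc kwcn rlf xyb cgz qpq uivw dym afxij shsad qde amjff lpu hsaki

Answer: norx
iypei
qkc
kwcn
rlf
xyb
cgz
qpq
uivw
dym
afxij
shsad
qde
amjff
lpu
hsaki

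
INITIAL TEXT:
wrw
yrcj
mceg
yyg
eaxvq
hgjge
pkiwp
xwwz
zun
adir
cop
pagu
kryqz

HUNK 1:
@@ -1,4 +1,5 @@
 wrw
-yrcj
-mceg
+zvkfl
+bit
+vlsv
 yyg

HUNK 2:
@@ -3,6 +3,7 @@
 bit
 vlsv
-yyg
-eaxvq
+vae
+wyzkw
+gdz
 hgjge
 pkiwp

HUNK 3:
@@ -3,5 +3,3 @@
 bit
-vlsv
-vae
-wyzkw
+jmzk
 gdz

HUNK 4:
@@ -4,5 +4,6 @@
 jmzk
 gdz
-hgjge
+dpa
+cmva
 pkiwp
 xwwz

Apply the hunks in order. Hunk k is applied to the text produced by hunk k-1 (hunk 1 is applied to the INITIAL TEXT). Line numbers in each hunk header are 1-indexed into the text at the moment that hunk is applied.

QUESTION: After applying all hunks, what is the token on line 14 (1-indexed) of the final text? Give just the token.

Answer: kryqz

Derivation:
Hunk 1: at line 1 remove [yrcj,mceg] add [zvkfl,bit,vlsv] -> 14 lines: wrw zvkfl bit vlsv yyg eaxvq hgjge pkiwp xwwz zun adir cop pagu kryqz
Hunk 2: at line 3 remove [yyg,eaxvq] add [vae,wyzkw,gdz] -> 15 lines: wrw zvkfl bit vlsv vae wyzkw gdz hgjge pkiwp xwwz zun adir cop pagu kryqz
Hunk 3: at line 3 remove [vlsv,vae,wyzkw] add [jmzk] -> 13 lines: wrw zvkfl bit jmzk gdz hgjge pkiwp xwwz zun adir cop pagu kryqz
Hunk 4: at line 4 remove [hgjge] add [dpa,cmva] -> 14 lines: wrw zvkfl bit jmzk gdz dpa cmva pkiwp xwwz zun adir cop pagu kryqz
Final line 14: kryqz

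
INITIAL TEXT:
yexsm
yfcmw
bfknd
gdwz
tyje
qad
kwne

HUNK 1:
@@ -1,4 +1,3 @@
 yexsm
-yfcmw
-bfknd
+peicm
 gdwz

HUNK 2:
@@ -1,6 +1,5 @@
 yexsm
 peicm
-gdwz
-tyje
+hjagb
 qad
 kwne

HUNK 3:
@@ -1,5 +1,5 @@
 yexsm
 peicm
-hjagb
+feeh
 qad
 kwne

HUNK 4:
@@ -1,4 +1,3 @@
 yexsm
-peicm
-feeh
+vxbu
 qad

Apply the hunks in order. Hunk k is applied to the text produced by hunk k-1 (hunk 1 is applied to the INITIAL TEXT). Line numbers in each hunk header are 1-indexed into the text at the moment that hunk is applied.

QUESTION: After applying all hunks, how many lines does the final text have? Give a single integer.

Answer: 4

Derivation:
Hunk 1: at line 1 remove [yfcmw,bfknd] add [peicm] -> 6 lines: yexsm peicm gdwz tyje qad kwne
Hunk 2: at line 1 remove [gdwz,tyje] add [hjagb] -> 5 lines: yexsm peicm hjagb qad kwne
Hunk 3: at line 1 remove [hjagb] add [feeh] -> 5 lines: yexsm peicm feeh qad kwne
Hunk 4: at line 1 remove [peicm,feeh] add [vxbu] -> 4 lines: yexsm vxbu qad kwne
Final line count: 4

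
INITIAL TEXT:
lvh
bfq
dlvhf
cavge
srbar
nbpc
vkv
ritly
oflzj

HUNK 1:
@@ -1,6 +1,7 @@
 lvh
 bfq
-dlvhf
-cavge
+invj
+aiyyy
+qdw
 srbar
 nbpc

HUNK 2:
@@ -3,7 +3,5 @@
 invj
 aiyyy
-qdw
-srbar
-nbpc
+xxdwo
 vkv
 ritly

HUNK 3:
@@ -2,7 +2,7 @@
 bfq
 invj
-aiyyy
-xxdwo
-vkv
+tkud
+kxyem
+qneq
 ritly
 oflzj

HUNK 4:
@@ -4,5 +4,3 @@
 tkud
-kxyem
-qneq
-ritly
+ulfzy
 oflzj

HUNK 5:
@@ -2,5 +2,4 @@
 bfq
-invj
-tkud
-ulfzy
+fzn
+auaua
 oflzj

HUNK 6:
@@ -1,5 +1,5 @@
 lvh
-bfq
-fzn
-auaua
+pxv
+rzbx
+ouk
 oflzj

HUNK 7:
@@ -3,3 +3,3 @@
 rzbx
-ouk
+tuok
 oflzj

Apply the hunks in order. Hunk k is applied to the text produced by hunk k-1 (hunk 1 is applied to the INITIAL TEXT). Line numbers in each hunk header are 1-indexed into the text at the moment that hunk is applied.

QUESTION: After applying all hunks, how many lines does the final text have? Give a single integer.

Hunk 1: at line 1 remove [dlvhf,cavge] add [invj,aiyyy,qdw] -> 10 lines: lvh bfq invj aiyyy qdw srbar nbpc vkv ritly oflzj
Hunk 2: at line 3 remove [qdw,srbar,nbpc] add [xxdwo] -> 8 lines: lvh bfq invj aiyyy xxdwo vkv ritly oflzj
Hunk 3: at line 2 remove [aiyyy,xxdwo,vkv] add [tkud,kxyem,qneq] -> 8 lines: lvh bfq invj tkud kxyem qneq ritly oflzj
Hunk 4: at line 4 remove [kxyem,qneq,ritly] add [ulfzy] -> 6 lines: lvh bfq invj tkud ulfzy oflzj
Hunk 5: at line 2 remove [invj,tkud,ulfzy] add [fzn,auaua] -> 5 lines: lvh bfq fzn auaua oflzj
Hunk 6: at line 1 remove [bfq,fzn,auaua] add [pxv,rzbx,ouk] -> 5 lines: lvh pxv rzbx ouk oflzj
Hunk 7: at line 3 remove [ouk] add [tuok] -> 5 lines: lvh pxv rzbx tuok oflzj
Final line count: 5

Answer: 5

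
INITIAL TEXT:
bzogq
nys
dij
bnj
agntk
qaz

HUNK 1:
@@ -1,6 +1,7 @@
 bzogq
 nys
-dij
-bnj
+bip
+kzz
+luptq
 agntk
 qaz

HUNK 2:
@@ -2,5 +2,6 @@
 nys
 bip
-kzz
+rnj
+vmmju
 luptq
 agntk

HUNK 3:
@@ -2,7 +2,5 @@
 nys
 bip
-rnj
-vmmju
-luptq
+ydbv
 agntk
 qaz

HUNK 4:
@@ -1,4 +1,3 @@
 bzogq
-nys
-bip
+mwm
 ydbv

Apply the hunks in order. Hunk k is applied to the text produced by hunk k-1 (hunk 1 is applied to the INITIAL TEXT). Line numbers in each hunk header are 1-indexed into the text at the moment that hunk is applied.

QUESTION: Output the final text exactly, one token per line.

Answer: bzogq
mwm
ydbv
agntk
qaz

Derivation:
Hunk 1: at line 1 remove [dij,bnj] add [bip,kzz,luptq] -> 7 lines: bzogq nys bip kzz luptq agntk qaz
Hunk 2: at line 2 remove [kzz] add [rnj,vmmju] -> 8 lines: bzogq nys bip rnj vmmju luptq agntk qaz
Hunk 3: at line 2 remove [rnj,vmmju,luptq] add [ydbv] -> 6 lines: bzogq nys bip ydbv agntk qaz
Hunk 4: at line 1 remove [nys,bip] add [mwm] -> 5 lines: bzogq mwm ydbv agntk qaz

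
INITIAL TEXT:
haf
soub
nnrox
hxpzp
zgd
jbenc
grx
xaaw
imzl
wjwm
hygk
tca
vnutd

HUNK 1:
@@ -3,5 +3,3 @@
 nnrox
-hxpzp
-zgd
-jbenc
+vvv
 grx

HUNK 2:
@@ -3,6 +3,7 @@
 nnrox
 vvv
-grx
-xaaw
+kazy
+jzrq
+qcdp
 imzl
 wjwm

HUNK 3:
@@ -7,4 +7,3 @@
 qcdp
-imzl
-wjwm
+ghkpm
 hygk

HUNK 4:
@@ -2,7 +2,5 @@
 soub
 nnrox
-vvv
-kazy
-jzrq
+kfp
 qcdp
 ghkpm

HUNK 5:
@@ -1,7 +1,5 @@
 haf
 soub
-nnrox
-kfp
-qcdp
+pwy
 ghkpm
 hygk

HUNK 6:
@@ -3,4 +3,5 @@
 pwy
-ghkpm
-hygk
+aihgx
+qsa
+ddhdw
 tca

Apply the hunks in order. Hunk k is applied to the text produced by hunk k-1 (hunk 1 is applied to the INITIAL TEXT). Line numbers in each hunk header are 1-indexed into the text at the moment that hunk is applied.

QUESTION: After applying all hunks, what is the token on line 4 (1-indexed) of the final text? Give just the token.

Hunk 1: at line 3 remove [hxpzp,zgd,jbenc] add [vvv] -> 11 lines: haf soub nnrox vvv grx xaaw imzl wjwm hygk tca vnutd
Hunk 2: at line 3 remove [grx,xaaw] add [kazy,jzrq,qcdp] -> 12 lines: haf soub nnrox vvv kazy jzrq qcdp imzl wjwm hygk tca vnutd
Hunk 3: at line 7 remove [imzl,wjwm] add [ghkpm] -> 11 lines: haf soub nnrox vvv kazy jzrq qcdp ghkpm hygk tca vnutd
Hunk 4: at line 2 remove [vvv,kazy,jzrq] add [kfp] -> 9 lines: haf soub nnrox kfp qcdp ghkpm hygk tca vnutd
Hunk 5: at line 1 remove [nnrox,kfp,qcdp] add [pwy] -> 7 lines: haf soub pwy ghkpm hygk tca vnutd
Hunk 6: at line 3 remove [ghkpm,hygk] add [aihgx,qsa,ddhdw] -> 8 lines: haf soub pwy aihgx qsa ddhdw tca vnutd
Final line 4: aihgx

Answer: aihgx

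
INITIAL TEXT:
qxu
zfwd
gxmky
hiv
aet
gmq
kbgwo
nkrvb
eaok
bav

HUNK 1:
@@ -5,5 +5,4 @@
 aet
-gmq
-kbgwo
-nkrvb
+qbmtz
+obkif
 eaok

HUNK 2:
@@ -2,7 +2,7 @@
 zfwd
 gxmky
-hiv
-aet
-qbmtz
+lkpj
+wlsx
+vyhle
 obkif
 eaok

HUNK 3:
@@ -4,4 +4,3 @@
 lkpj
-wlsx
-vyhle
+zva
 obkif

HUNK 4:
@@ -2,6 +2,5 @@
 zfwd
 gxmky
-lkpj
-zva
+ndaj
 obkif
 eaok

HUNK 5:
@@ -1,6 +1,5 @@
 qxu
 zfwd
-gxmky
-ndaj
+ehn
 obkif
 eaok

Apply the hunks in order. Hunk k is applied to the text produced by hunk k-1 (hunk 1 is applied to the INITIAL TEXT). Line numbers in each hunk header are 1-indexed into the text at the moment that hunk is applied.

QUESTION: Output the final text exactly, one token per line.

Answer: qxu
zfwd
ehn
obkif
eaok
bav

Derivation:
Hunk 1: at line 5 remove [gmq,kbgwo,nkrvb] add [qbmtz,obkif] -> 9 lines: qxu zfwd gxmky hiv aet qbmtz obkif eaok bav
Hunk 2: at line 2 remove [hiv,aet,qbmtz] add [lkpj,wlsx,vyhle] -> 9 lines: qxu zfwd gxmky lkpj wlsx vyhle obkif eaok bav
Hunk 3: at line 4 remove [wlsx,vyhle] add [zva] -> 8 lines: qxu zfwd gxmky lkpj zva obkif eaok bav
Hunk 4: at line 2 remove [lkpj,zva] add [ndaj] -> 7 lines: qxu zfwd gxmky ndaj obkif eaok bav
Hunk 5: at line 1 remove [gxmky,ndaj] add [ehn] -> 6 lines: qxu zfwd ehn obkif eaok bav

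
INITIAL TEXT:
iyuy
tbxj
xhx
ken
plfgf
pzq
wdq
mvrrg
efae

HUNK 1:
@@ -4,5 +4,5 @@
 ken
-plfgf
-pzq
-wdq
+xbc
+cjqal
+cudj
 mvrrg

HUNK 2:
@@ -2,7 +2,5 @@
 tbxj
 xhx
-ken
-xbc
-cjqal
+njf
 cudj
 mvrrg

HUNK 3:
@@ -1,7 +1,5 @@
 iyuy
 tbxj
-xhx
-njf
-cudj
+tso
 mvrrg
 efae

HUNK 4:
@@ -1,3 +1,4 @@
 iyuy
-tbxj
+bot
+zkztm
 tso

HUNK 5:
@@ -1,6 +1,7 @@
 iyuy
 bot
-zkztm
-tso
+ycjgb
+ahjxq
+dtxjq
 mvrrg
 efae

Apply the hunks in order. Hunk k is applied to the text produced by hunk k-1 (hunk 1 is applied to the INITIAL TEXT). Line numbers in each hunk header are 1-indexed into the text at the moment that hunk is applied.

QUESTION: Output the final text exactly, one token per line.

Hunk 1: at line 4 remove [plfgf,pzq,wdq] add [xbc,cjqal,cudj] -> 9 lines: iyuy tbxj xhx ken xbc cjqal cudj mvrrg efae
Hunk 2: at line 2 remove [ken,xbc,cjqal] add [njf] -> 7 lines: iyuy tbxj xhx njf cudj mvrrg efae
Hunk 3: at line 1 remove [xhx,njf,cudj] add [tso] -> 5 lines: iyuy tbxj tso mvrrg efae
Hunk 4: at line 1 remove [tbxj] add [bot,zkztm] -> 6 lines: iyuy bot zkztm tso mvrrg efae
Hunk 5: at line 1 remove [zkztm,tso] add [ycjgb,ahjxq,dtxjq] -> 7 lines: iyuy bot ycjgb ahjxq dtxjq mvrrg efae

Answer: iyuy
bot
ycjgb
ahjxq
dtxjq
mvrrg
efae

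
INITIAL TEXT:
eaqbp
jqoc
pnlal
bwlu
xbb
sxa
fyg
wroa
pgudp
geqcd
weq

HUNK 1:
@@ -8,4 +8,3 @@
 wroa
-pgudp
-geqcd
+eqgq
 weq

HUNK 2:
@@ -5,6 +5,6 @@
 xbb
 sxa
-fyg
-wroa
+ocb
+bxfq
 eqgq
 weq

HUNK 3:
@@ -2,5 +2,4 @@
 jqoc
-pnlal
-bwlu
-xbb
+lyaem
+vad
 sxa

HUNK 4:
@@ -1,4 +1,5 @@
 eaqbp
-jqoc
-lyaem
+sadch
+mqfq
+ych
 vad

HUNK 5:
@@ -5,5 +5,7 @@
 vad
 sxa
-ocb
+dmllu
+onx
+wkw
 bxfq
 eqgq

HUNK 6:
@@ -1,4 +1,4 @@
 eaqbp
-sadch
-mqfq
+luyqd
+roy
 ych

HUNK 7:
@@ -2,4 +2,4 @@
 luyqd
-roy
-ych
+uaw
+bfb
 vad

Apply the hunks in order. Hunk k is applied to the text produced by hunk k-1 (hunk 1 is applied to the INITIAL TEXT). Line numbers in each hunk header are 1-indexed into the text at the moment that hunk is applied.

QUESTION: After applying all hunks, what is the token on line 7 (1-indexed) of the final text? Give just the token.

Answer: dmllu

Derivation:
Hunk 1: at line 8 remove [pgudp,geqcd] add [eqgq] -> 10 lines: eaqbp jqoc pnlal bwlu xbb sxa fyg wroa eqgq weq
Hunk 2: at line 5 remove [fyg,wroa] add [ocb,bxfq] -> 10 lines: eaqbp jqoc pnlal bwlu xbb sxa ocb bxfq eqgq weq
Hunk 3: at line 2 remove [pnlal,bwlu,xbb] add [lyaem,vad] -> 9 lines: eaqbp jqoc lyaem vad sxa ocb bxfq eqgq weq
Hunk 4: at line 1 remove [jqoc,lyaem] add [sadch,mqfq,ych] -> 10 lines: eaqbp sadch mqfq ych vad sxa ocb bxfq eqgq weq
Hunk 5: at line 5 remove [ocb] add [dmllu,onx,wkw] -> 12 lines: eaqbp sadch mqfq ych vad sxa dmllu onx wkw bxfq eqgq weq
Hunk 6: at line 1 remove [sadch,mqfq] add [luyqd,roy] -> 12 lines: eaqbp luyqd roy ych vad sxa dmllu onx wkw bxfq eqgq weq
Hunk 7: at line 2 remove [roy,ych] add [uaw,bfb] -> 12 lines: eaqbp luyqd uaw bfb vad sxa dmllu onx wkw bxfq eqgq weq
Final line 7: dmllu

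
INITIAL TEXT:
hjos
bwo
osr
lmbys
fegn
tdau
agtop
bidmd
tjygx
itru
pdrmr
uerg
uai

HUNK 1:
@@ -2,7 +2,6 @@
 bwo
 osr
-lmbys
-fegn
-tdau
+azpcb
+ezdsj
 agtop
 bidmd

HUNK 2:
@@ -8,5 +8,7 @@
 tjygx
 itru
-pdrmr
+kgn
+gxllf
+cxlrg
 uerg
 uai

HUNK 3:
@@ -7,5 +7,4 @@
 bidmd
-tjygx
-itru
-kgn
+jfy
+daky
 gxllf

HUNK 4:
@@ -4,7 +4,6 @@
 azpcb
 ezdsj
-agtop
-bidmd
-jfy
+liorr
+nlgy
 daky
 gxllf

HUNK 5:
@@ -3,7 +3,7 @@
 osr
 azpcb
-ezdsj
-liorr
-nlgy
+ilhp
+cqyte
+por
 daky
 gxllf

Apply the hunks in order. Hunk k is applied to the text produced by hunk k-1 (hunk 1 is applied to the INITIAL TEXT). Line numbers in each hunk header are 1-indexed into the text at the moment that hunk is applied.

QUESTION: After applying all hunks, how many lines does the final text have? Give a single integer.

Answer: 12

Derivation:
Hunk 1: at line 2 remove [lmbys,fegn,tdau] add [azpcb,ezdsj] -> 12 lines: hjos bwo osr azpcb ezdsj agtop bidmd tjygx itru pdrmr uerg uai
Hunk 2: at line 8 remove [pdrmr] add [kgn,gxllf,cxlrg] -> 14 lines: hjos bwo osr azpcb ezdsj agtop bidmd tjygx itru kgn gxllf cxlrg uerg uai
Hunk 3: at line 7 remove [tjygx,itru,kgn] add [jfy,daky] -> 13 lines: hjos bwo osr azpcb ezdsj agtop bidmd jfy daky gxllf cxlrg uerg uai
Hunk 4: at line 4 remove [agtop,bidmd,jfy] add [liorr,nlgy] -> 12 lines: hjos bwo osr azpcb ezdsj liorr nlgy daky gxllf cxlrg uerg uai
Hunk 5: at line 3 remove [ezdsj,liorr,nlgy] add [ilhp,cqyte,por] -> 12 lines: hjos bwo osr azpcb ilhp cqyte por daky gxllf cxlrg uerg uai
Final line count: 12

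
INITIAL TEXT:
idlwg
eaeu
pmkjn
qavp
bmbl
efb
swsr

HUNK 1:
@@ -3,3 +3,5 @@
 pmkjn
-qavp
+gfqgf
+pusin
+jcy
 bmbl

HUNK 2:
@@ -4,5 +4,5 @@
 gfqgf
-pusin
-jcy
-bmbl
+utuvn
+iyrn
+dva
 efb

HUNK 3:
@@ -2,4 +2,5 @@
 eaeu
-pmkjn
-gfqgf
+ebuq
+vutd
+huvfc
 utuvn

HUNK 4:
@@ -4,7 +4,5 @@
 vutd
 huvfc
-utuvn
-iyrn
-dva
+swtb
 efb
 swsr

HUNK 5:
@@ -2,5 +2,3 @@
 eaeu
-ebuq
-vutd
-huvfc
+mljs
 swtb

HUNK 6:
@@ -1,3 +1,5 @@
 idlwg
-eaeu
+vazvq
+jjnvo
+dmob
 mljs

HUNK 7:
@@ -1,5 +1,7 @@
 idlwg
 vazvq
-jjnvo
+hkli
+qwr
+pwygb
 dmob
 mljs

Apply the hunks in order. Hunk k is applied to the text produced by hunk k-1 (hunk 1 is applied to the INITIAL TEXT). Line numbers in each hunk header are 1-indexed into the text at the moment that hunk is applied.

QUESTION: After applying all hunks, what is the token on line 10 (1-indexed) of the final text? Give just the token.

Answer: swsr

Derivation:
Hunk 1: at line 3 remove [qavp] add [gfqgf,pusin,jcy] -> 9 lines: idlwg eaeu pmkjn gfqgf pusin jcy bmbl efb swsr
Hunk 2: at line 4 remove [pusin,jcy,bmbl] add [utuvn,iyrn,dva] -> 9 lines: idlwg eaeu pmkjn gfqgf utuvn iyrn dva efb swsr
Hunk 3: at line 2 remove [pmkjn,gfqgf] add [ebuq,vutd,huvfc] -> 10 lines: idlwg eaeu ebuq vutd huvfc utuvn iyrn dva efb swsr
Hunk 4: at line 4 remove [utuvn,iyrn,dva] add [swtb] -> 8 lines: idlwg eaeu ebuq vutd huvfc swtb efb swsr
Hunk 5: at line 2 remove [ebuq,vutd,huvfc] add [mljs] -> 6 lines: idlwg eaeu mljs swtb efb swsr
Hunk 6: at line 1 remove [eaeu] add [vazvq,jjnvo,dmob] -> 8 lines: idlwg vazvq jjnvo dmob mljs swtb efb swsr
Hunk 7: at line 1 remove [jjnvo] add [hkli,qwr,pwygb] -> 10 lines: idlwg vazvq hkli qwr pwygb dmob mljs swtb efb swsr
Final line 10: swsr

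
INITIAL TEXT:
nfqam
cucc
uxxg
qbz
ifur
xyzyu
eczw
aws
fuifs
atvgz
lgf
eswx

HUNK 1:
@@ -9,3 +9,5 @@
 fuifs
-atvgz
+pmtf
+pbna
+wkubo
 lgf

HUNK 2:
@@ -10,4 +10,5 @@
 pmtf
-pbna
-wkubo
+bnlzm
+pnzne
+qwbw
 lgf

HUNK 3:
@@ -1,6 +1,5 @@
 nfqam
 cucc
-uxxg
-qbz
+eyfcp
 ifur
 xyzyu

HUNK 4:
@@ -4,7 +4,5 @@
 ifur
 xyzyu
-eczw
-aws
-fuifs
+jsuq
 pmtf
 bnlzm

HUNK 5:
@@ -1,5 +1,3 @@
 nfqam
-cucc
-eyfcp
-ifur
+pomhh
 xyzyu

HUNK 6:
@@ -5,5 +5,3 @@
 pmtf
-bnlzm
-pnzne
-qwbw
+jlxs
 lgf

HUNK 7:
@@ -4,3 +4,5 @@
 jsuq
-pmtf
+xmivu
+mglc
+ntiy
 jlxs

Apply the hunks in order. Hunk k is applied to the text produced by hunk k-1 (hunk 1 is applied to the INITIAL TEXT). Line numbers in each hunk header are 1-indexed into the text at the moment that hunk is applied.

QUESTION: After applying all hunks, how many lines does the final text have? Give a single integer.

Answer: 10

Derivation:
Hunk 1: at line 9 remove [atvgz] add [pmtf,pbna,wkubo] -> 14 lines: nfqam cucc uxxg qbz ifur xyzyu eczw aws fuifs pmtf pbna wkubo lgf eswx
Hunk 2: at line 10 remove [pbna,wkubo] add [bnlzm,pnzne,qwbw] -> 15 lines: nfqam cucc uxxg qbz ifur xyzyu eczw aws fuifs pmtf bnlzm pnzne qwbw lgf eswx
Hunk 3: at line 1 remove [uxxg,qbz] add [eyfcp] -> 14 lines: nfqam cucc eyfcp ifur xyzyu eczw aws fuifs pmtf bnlzm pnzne qwbw lgf eswx
Hunk 4: at line 4 remove [eczw,aws,fuifs] add [jsuq] -> 12 lines: nfqam cucc eyfcp ifur xyzyu jsuq pmtf bnlzm pnzne qwbw lgf eswx
Hunk 5: at line 1 remove [cucc,eyfcp,ifur] add [pomhh] -> 10 lines: nfqam pomhh xyzyu jsuq pmtf bnlzm pnzne qwbw lgf eswx
Hunk 6: at line 5 remove [bnlzm,pnzne,qwbw] add [jlxs] -> 8 lines: nfqam pomhh xyzyu jsuq pmtf jlxs lgf eswx
Hunk 7: at line 4 remove [pmtf] add [xmivu,mglc,ntiy] -> 10 lines: nfqam pomhh xyzyu jsuq xmivu mglc ntiy jlxs lgf eswx
Final line count: 10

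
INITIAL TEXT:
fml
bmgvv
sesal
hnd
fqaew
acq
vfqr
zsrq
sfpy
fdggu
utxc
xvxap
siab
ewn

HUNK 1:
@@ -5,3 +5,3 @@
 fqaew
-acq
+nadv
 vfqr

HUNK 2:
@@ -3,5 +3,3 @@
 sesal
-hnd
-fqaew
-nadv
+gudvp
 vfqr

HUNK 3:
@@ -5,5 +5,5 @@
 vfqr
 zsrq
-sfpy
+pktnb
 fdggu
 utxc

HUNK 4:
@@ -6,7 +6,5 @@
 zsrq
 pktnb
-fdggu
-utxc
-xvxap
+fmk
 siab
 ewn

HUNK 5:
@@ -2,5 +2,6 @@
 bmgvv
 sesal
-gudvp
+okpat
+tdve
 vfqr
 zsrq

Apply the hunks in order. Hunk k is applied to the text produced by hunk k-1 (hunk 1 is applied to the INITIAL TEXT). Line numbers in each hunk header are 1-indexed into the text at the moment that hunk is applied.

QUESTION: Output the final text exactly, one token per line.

Answer: fml
bmgvv
sesal
okpat
tdve
vfqr
zsrq
pktnb
fmk
siab
ewn

Derivation:
Hunk 1: at line 5 remove [acq] add [nadv] -> 14 lines: fml bmgvv sesal hnd fqaew nadv vfqr zsrq sfpy fdggu utxc xvxap siab ewn
Hunk 2: at line 3 remove [hnd,fqaew,nadv] add [gudvp] -> 12 lines: fml bmgvv sesal gudvp vfqr zsrq sfpy fdggu utxc xvxap siab ewn
Hunk 3: at line 5 remove [sfpy] add [pktnb] -> 12 lines: fml bmgvv sesal gudvp vfqr zsrq pktnb fdggu utxc xvxap siab ewn
Hunk 4: at line 6 remove [fdggu,utxc,xvxap] add [fmk] -> 10 lines: fml bmgvv sesal gudvp vfqr zsrq pktnb fmk siab ewn
Hunk 5: at line 2 remove [gudvp] add [okpat,tdve] -> 11 lines: fml bmgvv sesal okpat tdve vfqr zsrq pktnb fmk siab ewn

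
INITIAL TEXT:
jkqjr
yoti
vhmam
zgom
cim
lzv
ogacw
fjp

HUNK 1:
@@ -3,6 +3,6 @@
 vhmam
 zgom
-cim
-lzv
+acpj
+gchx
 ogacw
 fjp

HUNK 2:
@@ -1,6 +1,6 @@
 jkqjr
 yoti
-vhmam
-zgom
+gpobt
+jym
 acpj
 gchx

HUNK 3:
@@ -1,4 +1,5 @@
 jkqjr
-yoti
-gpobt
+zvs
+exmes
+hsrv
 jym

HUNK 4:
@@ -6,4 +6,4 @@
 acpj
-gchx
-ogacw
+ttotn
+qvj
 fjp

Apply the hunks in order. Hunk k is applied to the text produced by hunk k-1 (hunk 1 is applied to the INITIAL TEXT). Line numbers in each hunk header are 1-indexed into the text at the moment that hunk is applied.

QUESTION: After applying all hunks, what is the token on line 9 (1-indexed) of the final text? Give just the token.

Answer: fjp

Derivation:
Hunk 1: at line 3 remove [cim,lzv] add [acpj,gchx] -> 8 lines: jkqjr yoti vhmam zgom acpj gchx ogacw fjp
Hunk 2: at line 1 remove [vhmam,zgom] add [gpobt,jym] -> 8 lines: jkqjr yoti gpobt jym acpj gchx ogacw fjp
Hunk 3: at line 1 remove [yoti,gpobt] add [zvs,exmes,hsrv] -> 9 lines: jkqjr zvs exmes hsrv jym acpj gchx ogacw fjp
Hunk 4: at line 6 remove [gchx,ogacw] add [ttotn,qvj] -> 9 lines: jkqjr zvs exmes hsrv jym acpj ttotn qvj fjp
Final line 9: fjp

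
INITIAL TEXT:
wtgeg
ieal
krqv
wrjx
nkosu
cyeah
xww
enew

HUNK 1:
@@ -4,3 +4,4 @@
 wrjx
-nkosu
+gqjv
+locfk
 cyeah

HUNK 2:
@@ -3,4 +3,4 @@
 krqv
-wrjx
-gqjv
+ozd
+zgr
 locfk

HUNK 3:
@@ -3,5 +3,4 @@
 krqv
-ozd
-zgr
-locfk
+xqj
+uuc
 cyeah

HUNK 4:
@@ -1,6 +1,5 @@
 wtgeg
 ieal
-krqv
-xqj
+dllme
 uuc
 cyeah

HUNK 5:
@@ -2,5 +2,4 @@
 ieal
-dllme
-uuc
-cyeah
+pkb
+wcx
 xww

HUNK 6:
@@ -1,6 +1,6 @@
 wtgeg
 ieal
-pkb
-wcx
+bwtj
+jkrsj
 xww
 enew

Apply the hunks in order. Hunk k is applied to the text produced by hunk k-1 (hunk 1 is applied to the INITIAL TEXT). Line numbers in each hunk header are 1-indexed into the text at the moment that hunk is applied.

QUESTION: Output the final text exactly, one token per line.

Answer: wtgeg
ieal
bwtj
jkrsj
xww
enew

Derivation:
Hunk 1: at line 4 remove [nkosu] add [gqjv,locfk] -> 9 lines: wtgeg ieal krqv wrjx gqjv locfk cyeah xww enew
Hunk 2: at line 3 remove [wrjx,gqjv] add [ozd,zgr] -> 9 lines: wtgeg ieal krqv ozd zgr locfk cyeah xww enew
Hunk 3: at line 3 remove [ozd,zgr,locfk] add [xqj,uuc] -> 8 lines: wtgeg ieal krqv xqj uuc cyeah xww enew
Hunk 4: at line 1 remove [krqv,xqj] add [dllme] -> 7 lines: wtgeg ieal dllme uuc cyeah xww enew
Hunk 5: at line 2 remove [dllme,uuc,cyeah] add [pkb,wcx] -> 6 lines: wtgeg ieal pkb wcx xww enew
Hunk 6: at line 1 remove [pkb,wcx] add [bwtj,jkrsj] -> 6 lines: wtgeg ieal bwtj jkrsj xww enew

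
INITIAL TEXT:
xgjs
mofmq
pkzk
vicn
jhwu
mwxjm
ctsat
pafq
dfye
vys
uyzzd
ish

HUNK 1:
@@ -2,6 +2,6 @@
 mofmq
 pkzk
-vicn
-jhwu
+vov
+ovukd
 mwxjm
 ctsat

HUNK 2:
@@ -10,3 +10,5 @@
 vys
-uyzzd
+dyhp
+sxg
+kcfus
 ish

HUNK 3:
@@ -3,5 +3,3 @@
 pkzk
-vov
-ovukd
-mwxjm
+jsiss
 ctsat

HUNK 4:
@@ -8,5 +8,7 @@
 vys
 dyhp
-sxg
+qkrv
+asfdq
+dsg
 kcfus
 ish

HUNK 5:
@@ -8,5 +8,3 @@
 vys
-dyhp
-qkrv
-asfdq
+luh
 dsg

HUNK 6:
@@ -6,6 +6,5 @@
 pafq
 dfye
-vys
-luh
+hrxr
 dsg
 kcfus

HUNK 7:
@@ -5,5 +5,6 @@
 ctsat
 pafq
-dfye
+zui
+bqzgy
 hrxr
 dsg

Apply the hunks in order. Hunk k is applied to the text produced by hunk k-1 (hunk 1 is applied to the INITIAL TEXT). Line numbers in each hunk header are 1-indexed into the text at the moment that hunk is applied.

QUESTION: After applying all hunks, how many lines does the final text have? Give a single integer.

Answer: 12

Derivation:
Hunk 1: at line 2 remove [vicn,jhwu] add [vov,ovukd] -> 12 lines: xgjs mofmq pkzk vov ovukd mwxjm ctsat pafq dfye vys uyzzd ish
Hunk 2: at line 10 remove [uyzzd] add [dyhp,sxg,kcfus] -> 14 lines: xgjs mofmq pkzk vov ovukd mwxjm ctsat pafq dfye vys dyhp sxg kcfus ish
Hunk 3: at line 3 remove [vov,ovukd,mwxjm] add [jsiss] -> 12 lines: xgjs mofmq pkzk jsiss ctsat pafq dfye vys dyhp sxg kcfus ish
Hunk 4: at line 8 remove [sxg] add [qkrv,asfdq,dsg] -> 14 lines: xgjs mofmq pkzk jsiss ctsat pafq dfye vys dyhp qkrv asfdq dsg kcfus ish
Hunk 5: at line 8 remove [dyhp,qkrv,asfdq] add [luh] -> 12 lines: xgjs mofmq pkzk jsiss ctsat pafq dfye vys luh dsg kcfus ish
Hunk 6: at line 6 remove [vys,luh] add [hrxr] -> 11 lines: xgjs mofmq pkzk jsiss ctsat pafq dfye hrxr dsg kcfus ish
Hunk 7: at line 5 remove [dfye] add [zui,bqzgy] -> 12 lines: xgjs mofmq pkzk jsiss ctsat pafq zui bqzgy hrxr dsg kcfus ish
Final line count: 12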